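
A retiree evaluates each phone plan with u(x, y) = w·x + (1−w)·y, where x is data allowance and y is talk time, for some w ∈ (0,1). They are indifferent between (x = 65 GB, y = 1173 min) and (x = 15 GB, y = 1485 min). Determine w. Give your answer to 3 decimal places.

w = 0.862

Equating utilities: w·65 + (1−w)·1173 = w·15 + (1−w)·1485.
w·(65−15) = (1−w)·(1485−1173), i.e. w·50 = (1−w)·312.
So w/(1−w) = 312/50 = 6.2400, giving w = 312/(50+312) = 0.862.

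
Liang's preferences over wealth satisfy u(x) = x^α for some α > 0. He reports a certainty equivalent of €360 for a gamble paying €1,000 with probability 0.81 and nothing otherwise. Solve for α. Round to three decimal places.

α ≈ 0.206

The lottery's expected utility is 0.81·u(1000) + 0.19·u(0) = 0.81·1000^α (since u(0) = 0 for α > 0).
Indifference: 360^α = 0.81·1000^α, so (360/1000)^α = 0.81.
α = ln(0.81) / ln(360/1000) = -0.210721/-1.021651 ≈ 0.206.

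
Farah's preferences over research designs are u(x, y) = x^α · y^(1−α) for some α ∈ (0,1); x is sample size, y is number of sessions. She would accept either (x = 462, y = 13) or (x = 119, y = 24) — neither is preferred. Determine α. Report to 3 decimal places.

α ≈ 0.311

Indifference: 462^α · 13^(1−α) = 119^α · 24^(1−α).
Rearrange to (462/119)^α = (24/13)^(1−α) and take logs: α·1.356441 = (1−α)·0.613104.
Thus α·(1.969545) = 0.613104, so α = 0.613104/1.969545 ≈ 0.311.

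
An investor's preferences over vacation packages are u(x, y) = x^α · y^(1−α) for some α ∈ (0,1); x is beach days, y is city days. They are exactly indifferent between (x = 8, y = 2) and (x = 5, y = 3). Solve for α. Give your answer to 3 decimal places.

α ≈ 0.463

Indifference: 8^α · 2^(1−α) = 5^α · 3^(1−α).
Taking logs: α·ln 8 + (1−α)·ln 2 = α·ln 5 + (1−α)·ln 3, i.e. α·0.470004 = (1−α)·0.405465.
Thus α·(0.875469) = 0.405465, so α = 0.405465/0.875469 ≈ 0.463.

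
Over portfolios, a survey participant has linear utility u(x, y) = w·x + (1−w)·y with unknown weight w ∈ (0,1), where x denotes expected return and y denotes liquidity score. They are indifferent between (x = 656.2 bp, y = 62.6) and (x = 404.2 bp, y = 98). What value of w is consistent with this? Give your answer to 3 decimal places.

Equating utilities: w·656.2 + (1−w)·62.6 = w·404.2 + (1−w)·98.
Rearranging, 252·w − 35.4·(1−w) = 0.
The marginal rate of substitution is 35.4/252, so w = 35.4/(252+35.4) = 0.123.

w = 0.123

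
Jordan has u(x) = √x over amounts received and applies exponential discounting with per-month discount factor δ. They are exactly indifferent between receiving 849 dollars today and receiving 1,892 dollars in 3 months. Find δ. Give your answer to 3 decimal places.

δ ≈ 0.875

Indifference means u(849) = δ^3 · u(1892), so δ^3 = u(849)/u(1892).
With u(x) = √x: δ^3 = √849/√1892 = √(849/1892) = 0.66987.
Hence δ = (0.66987)^(1/3) = 0.87498.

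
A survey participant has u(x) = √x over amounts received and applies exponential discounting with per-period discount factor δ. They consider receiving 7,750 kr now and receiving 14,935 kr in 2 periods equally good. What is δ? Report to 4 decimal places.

δ ≈ 0.8487

Indifference means u(7750) = δ^2 · u(14935), so δ^2 = u(7750)/u(14935).
Since u(x) = √x, δ^2 = √(7750/14935) = 0.72036.
Hence δ = (0.72036)^(1/2) = 0.848739.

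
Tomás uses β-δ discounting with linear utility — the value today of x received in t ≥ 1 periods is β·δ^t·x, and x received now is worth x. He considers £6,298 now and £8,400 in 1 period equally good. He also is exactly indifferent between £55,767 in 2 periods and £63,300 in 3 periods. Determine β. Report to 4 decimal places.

Both payoffs in the second observation are in the future, so β drops out: δ^2·55767 = δ^3·63300 ⇒ δ = 55767/63300 = 0.88100.
Substituting δ into 6298 = β·δ·8400: β = 6298/(7400.360) ≈ 0.8510.

β ≈ 0.8510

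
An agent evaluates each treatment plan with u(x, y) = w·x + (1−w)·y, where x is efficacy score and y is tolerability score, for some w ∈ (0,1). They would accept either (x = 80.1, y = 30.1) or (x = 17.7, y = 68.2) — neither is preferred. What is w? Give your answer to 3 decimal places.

w = 0.379

u(80.1,30.1) = u(17.7,68.2) means w·80.1 + (1−w)·30.1 = w·17.7 + (1−w)·68.2.
w·(80.1−17.7) = (1−w)·(68.2−30.1), i.e. w·62.4 = (1−w)·38.1.
Hence w = 38.1/(62.4+38.1) = 38.1/100.5 = 0.379.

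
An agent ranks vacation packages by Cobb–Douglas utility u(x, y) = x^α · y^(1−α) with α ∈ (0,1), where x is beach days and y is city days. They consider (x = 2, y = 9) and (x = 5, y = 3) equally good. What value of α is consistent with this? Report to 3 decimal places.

α ≈ 0.545

Set the two utilities equal: 2^α·9^(1−α) = 5^α·3^(1−α).
Taking logs: α·ln 2 + (1−α)·ln 9 = α·ln 5 + (1−α)·ln 3, i.e. α·-0.916291 = (1−α)·-1.098612.
So α/(1−α) = (-1.098612)/(-0.916291) = 1.198977, and α = 1.198977/2.198977 ≈ 0.545.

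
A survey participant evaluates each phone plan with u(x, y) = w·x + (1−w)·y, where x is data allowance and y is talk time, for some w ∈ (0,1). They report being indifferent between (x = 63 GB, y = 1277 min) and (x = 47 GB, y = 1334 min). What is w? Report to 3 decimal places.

w = 0.781

u(63,1277) = u(47,1334) means w·63 + (1−w)·1277 = w·47 + (1−w)·1334.
Rearranging, 16·w − 57·(1−w) = 0.
Hence w = 57/(16+57) = 57/73 = 0.781.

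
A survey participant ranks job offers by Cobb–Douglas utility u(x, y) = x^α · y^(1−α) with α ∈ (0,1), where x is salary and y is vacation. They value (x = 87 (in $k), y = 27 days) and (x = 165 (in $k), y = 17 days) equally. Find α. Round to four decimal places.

Indifference: 87^α · 27^(1−α) = 165^α · 17^(1−α).
Rearrange to (87/165)^α = (17/27)^(1−α) and take logs: α·-0.6400374 = (1−α)·-0.4626235.
So α/(1−α) = (-0.4626235)/(-0.6400374) = 0.7228070, and α = 0.7228070/1.7228070 ≈ 0.4196.

α ≈ 0.4196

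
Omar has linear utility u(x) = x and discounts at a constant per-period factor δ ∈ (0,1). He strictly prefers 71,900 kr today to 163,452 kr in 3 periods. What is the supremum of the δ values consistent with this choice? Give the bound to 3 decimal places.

δ < 0.761

The preference means 71900 > δ^3·163452.
So δ^3 < 71900/163452 = 0.43988; taking the cube root of both positive sides preserves the inequality.
δ < 0.43988^(1/3) = 0.761.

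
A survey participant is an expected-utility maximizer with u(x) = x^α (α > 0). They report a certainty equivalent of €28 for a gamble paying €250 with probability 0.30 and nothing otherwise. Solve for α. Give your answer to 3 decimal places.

α ≈ 0.550

Since u(0) = 0, the lottery's EU is 0.30·250^α.
Indifference: 28^α = 0.30·250^α, so (28/250)^α = 0.30.
Taking logs: α·ln(28/250) = ln(0.30), so α = -1.203973 / -2.189256 ≈ 0.550.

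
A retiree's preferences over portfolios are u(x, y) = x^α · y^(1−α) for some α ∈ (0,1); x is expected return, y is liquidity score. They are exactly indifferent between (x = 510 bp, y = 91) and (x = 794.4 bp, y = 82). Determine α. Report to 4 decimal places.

The Cobb–Douglas utilities coincide, so 510^α·91^(1−α) = 794.4^α·82^(1−α).
(510/794.4)^α = (82/91)^(1−α); take logs: α·ln(510/794.4) = (1−α)·ln(82/91), i.e. α·-0.4431764 = (1−α)·-0.1041403.
Thus α·(-0.5473167) = -0.1041403, so α = -0.1041403/-0.5473167 ≈ 0.1903.

α ≈ 0.1903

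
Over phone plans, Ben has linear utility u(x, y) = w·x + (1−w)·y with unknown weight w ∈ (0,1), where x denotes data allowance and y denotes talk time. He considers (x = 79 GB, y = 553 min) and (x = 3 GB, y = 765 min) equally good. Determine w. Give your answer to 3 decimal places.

w = 0.736

Equating utilities: w·79 + (1−w)·553 = w·3 + (1−w)·765.
Collecting terms: w·76 = (1−w)·212.
Hence w = 212/(76+212) = 212/288 = 0.736.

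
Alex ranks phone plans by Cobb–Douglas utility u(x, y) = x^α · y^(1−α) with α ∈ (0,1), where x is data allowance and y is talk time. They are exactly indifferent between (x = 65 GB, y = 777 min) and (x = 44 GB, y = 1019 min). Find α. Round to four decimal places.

Indifference: 65^α · 777^(1−α) = 44^α · 1019^(1−α).
Rearrange to (65/44)^α = (1019/777)^(1−α) and take logs: α·0.3901976 = (1−α)·0.2711367.
With A = 0.3901976 and B = 0.2711367: α·A = (1−α)·B, so α = B/(A+B) = 0.2711367/0.6613343 ≈ 0.4100.

α ≈ 0.4100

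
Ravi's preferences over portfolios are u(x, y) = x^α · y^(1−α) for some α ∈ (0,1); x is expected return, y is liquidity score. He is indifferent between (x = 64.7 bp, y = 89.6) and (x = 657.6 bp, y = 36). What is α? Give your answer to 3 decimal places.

The Cobb–Douglas utilities coincide, so 64.7^α·89.6^(1−α) = 657.6^α·36^(1−α).
(64.7/657.6)^α = (36/89.6)^(1−α); take logs: α·ln(64.7/657.6) = (1−α)·ln(36/89.6), i.e. α·-2.318836 = (1−α)·-0.911836.
So α/(1−α) = (-0.911836)/(-2.318836) = 0.393230, and α = 0.393230/1.393230 ≈ 0.282.

α ≈ 0.282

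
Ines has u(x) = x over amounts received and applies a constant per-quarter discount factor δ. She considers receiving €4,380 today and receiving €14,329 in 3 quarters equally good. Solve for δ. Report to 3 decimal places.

The payoff in 3 quarters is discounted by δ^3, so u(4380) = δ^3·u(14329) and δ^3 = u(4380)/u(14329).
With u(x) = x: δ^3 = 4380/14329 = 0.30567.
So δ = 0.30567^(1/3) ≈ 0.674.

δ ≈ 0.674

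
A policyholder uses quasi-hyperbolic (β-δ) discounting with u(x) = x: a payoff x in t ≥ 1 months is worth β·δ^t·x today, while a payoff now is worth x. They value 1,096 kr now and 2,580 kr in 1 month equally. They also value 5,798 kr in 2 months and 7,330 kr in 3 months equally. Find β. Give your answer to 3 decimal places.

β ≈ 0.537

Both payoffs in the second observation are in the future, so β drops out: δ^2·5798 = δ^3·7330 ⇒ δ = 5798/7330 = 0.79100.
The first indifference: 1096 = β·δ·2580, so β = 1096/(δ·2580) = 1096/(0.79100·2580) ≈ 0.537.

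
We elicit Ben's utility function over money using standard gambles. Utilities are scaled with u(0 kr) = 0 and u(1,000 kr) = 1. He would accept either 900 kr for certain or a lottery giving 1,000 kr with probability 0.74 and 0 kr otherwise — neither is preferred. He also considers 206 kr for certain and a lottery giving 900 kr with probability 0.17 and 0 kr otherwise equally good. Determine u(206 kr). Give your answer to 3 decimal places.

0.126

From the first indifference, u(900 kr) = 0.74·u(1,000 kr) + 0.26·u(0 kr) = 0.74·1 + 0.26·0 = 0.74.
The second indifference gives u(206 kr) = 0.17·u(900 kr) + 0.83·u(0 kr) = 0.17·0.74 + 0.83·0.00 = 0.1258.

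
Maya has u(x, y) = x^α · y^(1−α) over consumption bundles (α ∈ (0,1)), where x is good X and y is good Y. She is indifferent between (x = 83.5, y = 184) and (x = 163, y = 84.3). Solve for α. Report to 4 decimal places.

α ≈ 0.5385

The Cobb–Douglas utilities coincide, so 83.5^α·184^(1−α) = 163^α·84.3^(1−α).
Taking logs: α·ln 83.5 + (1−α)·ln 184 = α·ln 163 + (1−α)·ln 84.3, i.e. α·-0.6689036 = (1−α)·-0.7805539.
So α/(1−α) = (-0.7805539)/(-0.6689036) = 1.1669154, and α = 1.1669154/2.1669154 ≈ 0.5385.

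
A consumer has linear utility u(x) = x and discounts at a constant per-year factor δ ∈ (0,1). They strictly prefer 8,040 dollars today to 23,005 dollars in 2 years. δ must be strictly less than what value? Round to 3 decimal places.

Comparing present values: 8040 > δ^2·23005.
Hence δ^2 < 8040/23005 = 0.34949, and x ↦ x^(1/2) is increasing on (0,∞).
δ < 0.34949^(1/2) = 0.591.

δ < 0.591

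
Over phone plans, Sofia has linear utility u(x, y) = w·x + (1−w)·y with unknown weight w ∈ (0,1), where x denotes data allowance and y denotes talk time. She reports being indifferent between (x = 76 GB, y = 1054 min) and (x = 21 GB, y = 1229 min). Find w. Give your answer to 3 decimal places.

Equating utilities: w·76 + (1−w)·1054 = w·21 + (1−w)·1229.
w·(76−21) = (1−w)·(1229−1054), i.e. w·55 = (1−w)·175.
The marginal rate of substitution is 175/55, so w = 175/(55+175) = 0.761.

w = 0.761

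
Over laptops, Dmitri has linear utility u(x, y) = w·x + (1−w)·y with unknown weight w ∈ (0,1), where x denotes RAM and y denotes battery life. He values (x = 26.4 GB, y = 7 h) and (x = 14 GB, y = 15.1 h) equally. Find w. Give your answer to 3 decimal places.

Equating utilities: w·26.4 + (1−w)·7 = w·14 + (1−w)·15.1.
w·(26.4−14) = (1−w)·(15.1−7), i.e. w·12.4 = (1−w)·8.1.
Hence w = 8.1/(12.4+8.1) = 8.1/20.5 = 0.395.

w = 0.395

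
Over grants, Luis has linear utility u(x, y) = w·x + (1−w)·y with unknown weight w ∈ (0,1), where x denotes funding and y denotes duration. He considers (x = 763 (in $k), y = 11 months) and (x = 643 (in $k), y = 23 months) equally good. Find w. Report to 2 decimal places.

w = 0.09

Indifference: w·763 + (1−w)·11 = w·643 + (1−w)·23.
Collecting terms: w·120 = (1−w)·12.
The marginal rate of substitution is 12/120, so w = 12/(120+12) = 0.09.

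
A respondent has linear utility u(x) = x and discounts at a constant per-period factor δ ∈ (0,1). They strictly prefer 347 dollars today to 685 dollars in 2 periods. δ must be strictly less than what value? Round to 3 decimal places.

Under u(x) = x this choice says 347 > δ^2·685.
So δ^2 < 347/685 = 0.50657; taking the square root of both positive sides preserves the inequality.
δ < (347/685)^(1/2) ≈ 0.712.

δ < 0.712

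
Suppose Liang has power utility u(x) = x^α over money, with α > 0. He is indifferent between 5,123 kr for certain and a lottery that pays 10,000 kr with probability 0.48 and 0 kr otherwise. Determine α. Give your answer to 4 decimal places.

The lottery's expected utility is 0.48·u(10000) + 0.52·u(0) = 0.48·10000^α (since u(0) = 0 for α > 0).
Setting u(5123) equal to that: 5123^α = 0.48·10000^α ⇒ (5123/10000)^α = 0.48.
Taking logs: α·ln(5123/10000) = ln(0.48), so α = -0.7339692 / -0.6688449 ≈ 1.0974.

α ≈ 1.0974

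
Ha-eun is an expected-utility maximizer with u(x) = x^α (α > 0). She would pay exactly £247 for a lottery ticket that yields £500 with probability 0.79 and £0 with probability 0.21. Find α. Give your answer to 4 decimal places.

EU(lottery) = 0.79·500^α + 0.21·0 = 0.79·500^α.
Equating: 247^α = 0.79·500^α, i.e. 0.4940^α = 0.79.
α = ln(0.79) / ln(247/500) = -0.2357223/-0.7052198 ≈ 0.3343.

α ≈ 0.3343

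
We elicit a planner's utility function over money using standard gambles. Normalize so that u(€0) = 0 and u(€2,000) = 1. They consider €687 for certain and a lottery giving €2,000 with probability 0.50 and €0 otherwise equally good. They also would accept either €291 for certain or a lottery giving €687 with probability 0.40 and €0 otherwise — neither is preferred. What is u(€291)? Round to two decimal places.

The first gamble pins u(€687): it must equal 0.50·1 + 0.50·0 = 0.50.
The second indifference gives u(€291) = 0.40·u(€687) + 0.60·u(€0) = 0.40·0.50 + 0.60·0.00 = 0.2000.

0.20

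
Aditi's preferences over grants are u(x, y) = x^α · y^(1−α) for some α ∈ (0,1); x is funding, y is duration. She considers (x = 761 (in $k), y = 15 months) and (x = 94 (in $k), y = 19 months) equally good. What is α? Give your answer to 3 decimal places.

Set the two utilities equal: 761^α·15^(1−α) = 94^α·19^(1−α).
(761/94)^α = (19/15)^(1−α); take logs: α·ln(761/94) = (1−α)·ln(19/15), i.e. α·2.091339 = (1−α)·0.236389.
With A = 2.091339 and B = 0.236389: α·A = (1−α)·B, so α = B/(A+B) = 0.236389/2.327728 ≈ 0.102.

α ≈ 0.102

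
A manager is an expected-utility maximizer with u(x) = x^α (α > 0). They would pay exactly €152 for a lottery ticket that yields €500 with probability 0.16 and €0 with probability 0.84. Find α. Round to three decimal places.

α ≈ 1.539

EU(lottery) = 0.16·500^α + 0.84·0 = 0.16·500^α.
Setting u(152) equal to that: 152^α = 0.16·500^α ⇒ (152/500)^α = 0.16.
Taking logs: α·ln(152/500) = ln(0.16), so α = -1.832581 / -1.190728 ≈ 1.539.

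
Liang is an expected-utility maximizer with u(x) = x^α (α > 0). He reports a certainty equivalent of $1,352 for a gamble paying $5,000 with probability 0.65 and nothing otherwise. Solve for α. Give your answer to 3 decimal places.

α ≈ 0.329

Since u(0) = 0, the lottery's EU is 0.65·5000^α.
Indifference: 1352^α = 0.65·5000^α, so (1352/5000)^α = 0.65.
α = ln(0.65) / ln(1352/5000) = -0.430783/-1.307853 ≈ 0.329.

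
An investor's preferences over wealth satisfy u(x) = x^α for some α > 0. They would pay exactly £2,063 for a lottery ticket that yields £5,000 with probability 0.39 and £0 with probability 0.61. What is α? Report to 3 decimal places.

α ≈ 1.064

The lottery's expected utility is 0.39·u(5000) + 0.61·u(0) = 0.39·5000^α (since u(0) = 0 for α > 0).
Equating: 2063^α = 0.39·5000^α, i.e. 0.4126^α = 0.39.
Take logs: α = ln 0.39 / ln(2063/5000) ≈ 1.06363.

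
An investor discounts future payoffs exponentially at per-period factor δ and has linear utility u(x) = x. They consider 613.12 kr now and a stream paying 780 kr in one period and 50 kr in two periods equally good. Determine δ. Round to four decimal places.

δ ≈ 0.7500

Present value of the stream is 780·δ + 50·δ². Indifference gives 780δ + 50δ² = 613.12.
Rearranged: 50δ² + 780δ − 613.12 = 0.
δ = (−780 + √(780² + 4·50·613.12)) / (2·50) = (−780 + √731024.00) / 100 ≈ 0.7500.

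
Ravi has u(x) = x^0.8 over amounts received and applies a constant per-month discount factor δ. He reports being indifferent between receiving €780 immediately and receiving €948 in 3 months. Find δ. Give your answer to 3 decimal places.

δ ≈ 0.949

Equating discounted utilities: u(780) = δ^3·u(948) ⇒ δ^3 = u(780)/u(948).
With u(x) = x^0.8: δ^3 = 780^0.8/948^0.8 = (780/948)^0.8 = 0.85552.
So δ = 0.85552^(1/3) ≈ 0.949.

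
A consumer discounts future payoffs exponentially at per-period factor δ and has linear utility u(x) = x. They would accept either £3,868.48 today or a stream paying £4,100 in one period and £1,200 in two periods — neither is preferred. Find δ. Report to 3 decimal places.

δ ≈ 0.770

Equating present values: 3868.48 = 4100δ + 1200δ².
Rearranged: 1200δ² + 4100δ − 3868.48 = 0.
By the quadratic formula (taking the positive root), δ = (−4100 + √35378704.00) / 2400 ≈ 0.770.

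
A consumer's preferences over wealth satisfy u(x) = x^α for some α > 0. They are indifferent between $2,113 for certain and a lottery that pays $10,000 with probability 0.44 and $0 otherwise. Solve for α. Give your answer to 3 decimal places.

α ≈ 0.528

Since u(0) = 0, the lottery's EU is 0.44·10000^α.
Setting u(2113) equal to that: 2113^α = 0.44·10000^α ⇒ (2113/10000)^α = 0.44.
α = ln(0.44) / ln(2113/10000) = -0.820981/-1.554476 ≈ 0.528.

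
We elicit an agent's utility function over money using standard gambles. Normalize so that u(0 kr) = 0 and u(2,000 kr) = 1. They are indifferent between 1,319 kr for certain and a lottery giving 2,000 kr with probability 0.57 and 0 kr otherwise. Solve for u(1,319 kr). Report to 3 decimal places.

0.570

The indifference gives u(1,319 kr) = 0.57·u(2,000 kr) + 0.43·u(0 kr) = 0.57·1 + 0.43·0 = 0.57.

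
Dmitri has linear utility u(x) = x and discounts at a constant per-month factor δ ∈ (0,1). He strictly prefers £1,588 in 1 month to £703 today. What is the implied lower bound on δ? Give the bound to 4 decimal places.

δ > 0.4427

The preference means 703 < δ·1588.
So δ > 703/1588 = 0.44270.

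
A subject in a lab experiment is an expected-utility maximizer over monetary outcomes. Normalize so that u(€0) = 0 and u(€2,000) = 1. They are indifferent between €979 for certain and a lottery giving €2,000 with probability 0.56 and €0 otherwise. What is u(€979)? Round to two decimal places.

The indifference gives u(€979) = 0.56·u(€2,000) + 0.44·u(€0) = 0.56·1 + 0.44·0 = 0.56.

0.56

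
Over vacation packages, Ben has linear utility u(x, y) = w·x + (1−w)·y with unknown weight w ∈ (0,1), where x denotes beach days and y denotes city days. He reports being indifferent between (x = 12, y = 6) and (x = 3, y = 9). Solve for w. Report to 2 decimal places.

w = 0.25

u(12,6) = u(3,9) means w·12 + (1−w)·6 = w·3 + (1−w)·9.
Rearranging, 9·w − 3·(1−w) = 0.
The marginal rate of substitution is 3/9, so w = 3/(9+3) = 0.25.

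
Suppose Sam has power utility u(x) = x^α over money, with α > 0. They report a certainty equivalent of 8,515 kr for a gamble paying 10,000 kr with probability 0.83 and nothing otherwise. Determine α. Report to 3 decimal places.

EU(lottery) = 0.83·10000^α + 0.17·0 = 0.83·10000^α.
Equating: 8515^α = 0.83·10000^α, i.e. 0.8515^α = 0.83.
Taking logs: α·ln(8515/10000) = ln(0.83), so α = -0.186330 / -0.160756 ≈ 1.159.

α ≈ 1.159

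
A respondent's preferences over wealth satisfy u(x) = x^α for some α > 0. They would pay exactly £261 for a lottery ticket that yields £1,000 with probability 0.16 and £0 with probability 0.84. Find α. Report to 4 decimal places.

α ≈ 1.3643

The lottery's expected utility is 0.16·u(1000) + 0.84·u(0) = 0.16·1000^α (since u(0) = 0 for α > 0).
Setting u(261) equal to that: 261^α = 0.16·1000^α ⇒ (261/1000)^α = 0.16.
α = ln(0.16) / ln(261/1000) = -1.8325815/-1.3432349 ≈ 1.3643.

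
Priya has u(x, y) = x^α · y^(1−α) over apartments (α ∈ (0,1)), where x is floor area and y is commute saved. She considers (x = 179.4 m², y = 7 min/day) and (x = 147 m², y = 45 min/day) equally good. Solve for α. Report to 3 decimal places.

α ≈ 0.903

Indifference: 179.4^α · 7^(1−α) = 147^α · 45^(1−α).
Rearrange to (179.4/147)^α = (45/7)^(1−α) and take logs: α·0.199185 = (1−α)·1.860752.
So α/(1−α) = (1.860752)/(0.199185) = 9.341828, and α = 9.341828/10.341828 ≈ 0.903.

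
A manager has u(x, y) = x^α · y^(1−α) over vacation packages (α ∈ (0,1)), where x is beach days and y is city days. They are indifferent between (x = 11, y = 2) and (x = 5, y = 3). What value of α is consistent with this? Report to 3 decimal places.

α ≈ 0.340

The Cobb–Douglas utilities coincide, so 11^α·2^(1−α) = 5^α·3^(1−α).
(11/5)^α = (3/2)^(1−α); take logs: α·ln(11/5) = (1−α)·ln(3/2), i.e. α·0.788457 = (1−α)·0.405465.
So α/(1−α) = (0.405465)/(0.788457) = 0.514251, and α = 0.514251/1.514251 ≈ 0.340.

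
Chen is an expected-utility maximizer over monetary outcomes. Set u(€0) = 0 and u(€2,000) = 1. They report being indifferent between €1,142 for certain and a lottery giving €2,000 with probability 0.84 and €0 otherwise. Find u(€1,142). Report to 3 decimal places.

0.840

u(€1,142) equals the lottery's expected utility: 0.84·1 + 0.16·0 = 0.84.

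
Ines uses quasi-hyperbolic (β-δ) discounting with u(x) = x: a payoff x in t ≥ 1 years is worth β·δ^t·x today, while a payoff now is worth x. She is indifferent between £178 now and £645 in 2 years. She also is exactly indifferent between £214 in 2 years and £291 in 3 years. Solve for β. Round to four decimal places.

β ≈ 0.5103

The second indifference involves only future payoffs, so β cancels: β·δ^2·214 = β·δ^3·291, giving δ = 214/291 = 0.73540.
The first indifference: 178 = β·δ^2·645, so β = 178/(δ^2·645) = 178/(0.54081·645) ≈ 0.5103.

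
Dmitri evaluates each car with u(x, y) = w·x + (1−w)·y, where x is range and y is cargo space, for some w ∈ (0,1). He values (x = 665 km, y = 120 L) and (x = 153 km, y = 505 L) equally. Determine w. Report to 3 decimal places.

Indifference: w·665 + (1−w)·120 = w·153 + (1−w)·505.
w·(665−153) = (1−w)·(505−120), i.e. w·512 = (1−w)·385.
The marginal rate of substitution is 385/512, so w = 385/(512+385) = 0.429.

w = 0.429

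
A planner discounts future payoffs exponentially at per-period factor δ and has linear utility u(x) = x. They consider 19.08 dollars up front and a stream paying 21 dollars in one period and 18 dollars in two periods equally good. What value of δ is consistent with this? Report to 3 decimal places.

Present value of the stream is 21·δ + 18·δ². Indifference gives 21δ + 18δ² = 19.08.
Rearranged: 18δ² + 21δ − 19.08 = 0.
The positive root is δ = [−21 + √(21² + 4·18·19.08)] / (2·18) = (−21 + 42.600)/36 ≈ 0.600.

δ ≈ 0.600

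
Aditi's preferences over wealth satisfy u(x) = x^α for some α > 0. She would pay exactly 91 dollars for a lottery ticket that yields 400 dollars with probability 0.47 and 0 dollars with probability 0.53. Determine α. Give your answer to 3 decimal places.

α ≈ 0.510

The lottery's expected utility is 0.47·u(400) + 0.53·u(0) = 0.47·400^α (since u(0) = 0 for α > 0).
Equating: 91^α = 0.47·400^α, i.e. 0.2275^α = 0.47.
Taking logs: α·ln(91/400) = ln(0.47), so α = -0.755023 / -1.480605 ≈ 0.510.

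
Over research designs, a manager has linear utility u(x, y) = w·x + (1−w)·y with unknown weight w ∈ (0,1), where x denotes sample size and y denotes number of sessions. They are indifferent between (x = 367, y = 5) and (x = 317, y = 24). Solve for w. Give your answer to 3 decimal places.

Equating utilities: w·367 + (1−w)·5 = w·317 + (1−w)·24.
Rearranging, 50·w − 19·(1−w) = 0.
So w/(1−w) = 19/50 = 0.3800, giving w = 19/(50+19) = 0.275.

w = 0.275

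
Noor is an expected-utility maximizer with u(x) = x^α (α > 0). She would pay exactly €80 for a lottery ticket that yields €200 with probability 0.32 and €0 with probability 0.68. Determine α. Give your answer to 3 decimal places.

The lottery's expected utility is 0.32·u(200) + 0.68·u(0) = 0.32·200^α (since u(0) = 0 for α > 0).
Indifference: 80^α = 0.32·200^α, so (80/200)^α = 0.32.
Taking logs: α·ln(80/200) = ln(0.32), so α = -1.139434 / -0.916291 ≈ 1.244.

α ≈ 1.244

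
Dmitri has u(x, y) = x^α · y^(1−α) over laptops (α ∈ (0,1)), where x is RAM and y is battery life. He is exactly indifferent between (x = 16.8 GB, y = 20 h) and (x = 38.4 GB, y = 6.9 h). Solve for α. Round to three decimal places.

α ≈ 0.563

The Cobb–Douglas utilities coincide, so 16.8^α·20^(1−α) = 38.4^α·6.9^(1−α).
(16.8/38.4)^α = (6.9/20)^(1−α); take logs: α·ln(16.8/38.4) = (1−α)·ln(6.9/20), i.e. α·-0.826679 = (1−α)·-1.064211.
With A = -0.826679 and B = -1.064211: α·A = (1−α)·B, so α = B/(A+B) = -1.064211/-1.890890 ≈ 0.563.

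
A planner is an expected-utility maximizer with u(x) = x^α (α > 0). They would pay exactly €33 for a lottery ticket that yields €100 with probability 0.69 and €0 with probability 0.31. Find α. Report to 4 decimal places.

Since u(0) = 0, the lottery's EU is 0.69·100^α.
Setting u(33) equal to that: 33^α = 0.69·100^α ⇒ (33/100)^α = 0.69.
Taking logs: α·ln(33/100) = ln(0.69), so α = -0.3710637 / -1.1086626 ≈ 0.3347.

α ≈ 0.3347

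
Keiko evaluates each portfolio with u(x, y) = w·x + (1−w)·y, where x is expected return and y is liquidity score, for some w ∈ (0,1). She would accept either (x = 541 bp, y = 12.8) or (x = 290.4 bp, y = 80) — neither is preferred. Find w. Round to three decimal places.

u(541,12.8) = u(290.4,80) means w·541 + (1−w)·12.8 = w·290.4 + (1−w)·80.
Collecting terms: w·250.6 = (1−w)·67.2.
The marginal rate of substitution is 67.2/250.6, so w = 67.2/(250.6+67.2) = 0.211.

w = 0.211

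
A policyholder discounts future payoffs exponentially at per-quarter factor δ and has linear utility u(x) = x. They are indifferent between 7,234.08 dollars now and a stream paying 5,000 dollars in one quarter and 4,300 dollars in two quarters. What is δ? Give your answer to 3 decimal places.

Equating present values: 7234.08 = 5000δ + 4300δ².
Rearranged: 4300δ² + 5000δ − 7234.08 = 0.
By the quadratic formula (taking the positive root), δ = (−5000 + √149426176.00) / 8600 ≈ 0.840.

δ ≈ 0.840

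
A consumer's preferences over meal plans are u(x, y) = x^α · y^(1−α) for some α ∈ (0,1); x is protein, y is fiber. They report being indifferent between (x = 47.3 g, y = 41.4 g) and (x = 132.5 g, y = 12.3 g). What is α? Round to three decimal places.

The Cobb–Douglas utilities coincide, so 47.3^α·41.4^(1−α) = 132.5^α·12.3^(1−α).
Rearrange to (47.3/132.5)^α = (12.3/41.4)^(1−α) and take logs: α·-1.030072 = (1−α)·-1.213682.
So α/(1−α) = (-1.213682)/(-1.030072) = 1.178250, and α = 1.178250/2.178250 ≈ 0.541.

α ≈ 0.541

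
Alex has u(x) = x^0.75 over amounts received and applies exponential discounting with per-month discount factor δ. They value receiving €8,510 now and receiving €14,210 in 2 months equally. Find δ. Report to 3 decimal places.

δ ≈ 0.825

Indifference means u(8510) = δ^2 · u(14210), so δ^2 = u(8510)/u(14210).
With u(x) = x^0.75: δ^2 = 8510^0.75/14210^0.75 = (8510/14210)^0.75 = 0.68077.
So δ = 0.68077^(1/2) ≈ 0.825.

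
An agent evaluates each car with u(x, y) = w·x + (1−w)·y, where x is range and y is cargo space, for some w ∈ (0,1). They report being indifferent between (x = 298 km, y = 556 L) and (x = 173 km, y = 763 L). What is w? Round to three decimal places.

Equating utilities: w·298 + (1−w)·556 = w·173 + (1−w)·763.
Rearranging, 125·w − 207·(1−w) = 0.
So w/(1−w) = 207/125 = 1.6560, giving w = 207/(125+207) = 0.623.

w = 0.623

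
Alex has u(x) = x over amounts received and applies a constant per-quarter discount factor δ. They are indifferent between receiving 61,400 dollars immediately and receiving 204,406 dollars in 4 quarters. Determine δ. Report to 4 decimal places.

The payoff in 4 quarters is discounted by δ^4, so u(61400) = δ^4·u(204406) and δ^4 = u(61400)/u(204406).
With u(x) = x: δ^4 = 61400/204406 = 0.30038.
So δ = 0.30038^(1/4) ≈ 0.7403.

δ ≈ 0.7403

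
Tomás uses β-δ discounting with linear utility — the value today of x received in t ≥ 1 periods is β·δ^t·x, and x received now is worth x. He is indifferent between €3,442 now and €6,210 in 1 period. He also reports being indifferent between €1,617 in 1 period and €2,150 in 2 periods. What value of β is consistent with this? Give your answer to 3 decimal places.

The second indifference involves only future payoffs, so β cancels: β·δ^1·1617 = β·δ^2·2150, giving δ = 1617/2150 = 0.75209.
The first indifference: 3442 = β·δ·6210, so β = 3442/(δ·6210) = 3442/(0.75209·6210) ≈ 0.737.

β ≈ 0.737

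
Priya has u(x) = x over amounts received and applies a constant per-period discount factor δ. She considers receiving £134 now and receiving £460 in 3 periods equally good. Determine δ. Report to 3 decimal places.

The payoff in 3 periods is discounted by δ^3, so u(134) = δ^3·u(460) and δ^3 = u(134)/u(460).
With u(x) = x: δ^3 = 134/460 = 0.29130.
So δ = 0.29130^(1/3) ≈ 0.663.

δ ≈ 0.663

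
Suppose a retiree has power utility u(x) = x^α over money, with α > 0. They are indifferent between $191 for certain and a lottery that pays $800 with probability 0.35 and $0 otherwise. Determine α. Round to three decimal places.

EU(lottery) = 0.35·800^α + 0.65·0 = 0.35·800^α.
Equating: 191^α = 0.35·800^α, i.e. 0.2387^α = 0.35.
Take logs: α = ln 0.35 / ln(191/800) ≈ 0.73294.

α ≈ 0.733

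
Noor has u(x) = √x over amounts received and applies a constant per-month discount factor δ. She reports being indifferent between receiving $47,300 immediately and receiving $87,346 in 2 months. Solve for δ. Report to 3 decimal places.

δ ≈ 0.858

Indifference means u(47300) = δ^2 · u(87346), so δ^2 = u(47300)/u(87346).
Since u(x) = √x, δ^2 = √(47300/87346) = 0.73588.
Taking the square root: δ = 0.73588^(1/2) ≈ 0.858.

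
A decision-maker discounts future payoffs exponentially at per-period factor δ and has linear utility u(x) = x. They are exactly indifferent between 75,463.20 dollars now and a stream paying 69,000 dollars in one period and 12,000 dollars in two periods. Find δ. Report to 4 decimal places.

The stream is worth 69000δ + 12000δ² today, so 69000δ + 12000δ² = 75463.20.
That is, 12000δ² + 69000δ − 75463.20 = 0, a quadratic in δ.
δ = (−69000 + √(69000² + 4·12000·75463.20)) / (2·12000) = (−69000 + √8383233600.00) / 24000 ≈ 0.9400.

δ ≈ 0.9400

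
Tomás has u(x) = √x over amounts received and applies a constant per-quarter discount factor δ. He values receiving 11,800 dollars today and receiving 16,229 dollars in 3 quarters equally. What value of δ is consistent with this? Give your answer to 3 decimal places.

Equating discounted utilities: u(11800) = δ^3·u(16229) ⇒ δ^3 = u(11800)/u(16229).
Since u(x) = √x, δ^3 = √(11800/16229) = 0.85270.
So δ = 0.85270^(1/3) ≈ 0.948.

δ ≈ 0.948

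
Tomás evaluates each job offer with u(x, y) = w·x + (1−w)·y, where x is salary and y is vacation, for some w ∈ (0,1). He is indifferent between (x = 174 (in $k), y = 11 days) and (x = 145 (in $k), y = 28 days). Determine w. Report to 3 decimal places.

u(174,11) = u(145,28) means w·174 + (1−w)·11 = w·145 + (1−w)·28.
Collecting terms: w·29 = (1−w)·17.
The marginal rate of substitution is 17/29, so w = 17/(29+17) = 0.370.

w = 0.370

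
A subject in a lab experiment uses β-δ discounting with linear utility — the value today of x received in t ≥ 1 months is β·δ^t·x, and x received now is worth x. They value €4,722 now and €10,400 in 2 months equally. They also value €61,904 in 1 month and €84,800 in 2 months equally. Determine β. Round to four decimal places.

β ≈ 0.8520

The second indifference involves only future payoffs, so β cancels: β·δ^1·61904 = β·δ^2·84800, giving δ = 61904/84800 = 0.73000.
Substituting δ into 4722 = β·δ^2·10400: β = 4722/(5542.160) ≈ 0.8520.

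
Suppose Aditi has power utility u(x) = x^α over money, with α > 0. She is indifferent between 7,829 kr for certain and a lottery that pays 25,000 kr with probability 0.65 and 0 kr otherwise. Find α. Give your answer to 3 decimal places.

The lottery's expected utility is 0.65·u(25000) + 0.35·u(0) = 0.65·25000^α (since u(0) = 0 for α > 0).
Setting u(7829) equal to that: 7829^α = 0.65·25000^α ⇒ (7829/25000)^α = 0.65.
α = ln(0.65) / ln(7829/25000) = -0.430783/-1.161041 ≈ 0.371.

α ≈ 0.371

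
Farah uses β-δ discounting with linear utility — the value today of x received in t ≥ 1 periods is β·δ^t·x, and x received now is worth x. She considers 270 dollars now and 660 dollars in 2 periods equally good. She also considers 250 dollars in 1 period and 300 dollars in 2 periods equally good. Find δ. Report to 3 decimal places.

From the later pair, β·δ^1·250 = β·δ^2·300; dividing through, δ = 250/300 = 0.83333.

δ ≈ 0.833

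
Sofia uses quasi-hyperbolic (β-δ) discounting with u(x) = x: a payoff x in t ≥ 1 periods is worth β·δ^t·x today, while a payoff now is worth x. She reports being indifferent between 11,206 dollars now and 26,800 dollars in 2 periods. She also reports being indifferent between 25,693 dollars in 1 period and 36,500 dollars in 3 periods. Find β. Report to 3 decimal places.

The second indifference involves only future payoffs, so β cancels: β·δ^1·25693 = β·δ^3·36500, giving δ^2 = 25693/36500 = 0.70392, so δ = 0.83900.
The first indifference: 11206 = β·δ^2·26800, so β = 11206/(δ^2·26800) = 11206/(0.70392·26800) ≈ 0.594.

β ≈ 0.594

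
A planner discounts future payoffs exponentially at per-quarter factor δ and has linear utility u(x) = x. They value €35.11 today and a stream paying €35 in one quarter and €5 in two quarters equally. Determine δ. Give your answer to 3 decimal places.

δ ≈ 0.890

Present value of the stream is 35·δ + 5·δ². Indifference gives 35δ + 5δ² = 35.11.
Rearranged: 5δ² + 35δ − 35.11 = 0.
The positive root is δ = [−35 + √(35² + 4·5·35.11)] / (2·5) = (−35 + 43.900)/10 ≈ 0.890.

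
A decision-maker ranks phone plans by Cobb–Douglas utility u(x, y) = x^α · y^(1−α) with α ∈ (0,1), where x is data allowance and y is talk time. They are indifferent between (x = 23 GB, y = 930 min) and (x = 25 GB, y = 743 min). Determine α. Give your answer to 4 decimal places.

α ≈ 0.7292

Set the two utilities equal: 23^α·930^(1−α) = 25^α·743^(1−α).
Rearrange to (23/25)^α = (743/930)^(1−α) and take logs: α·-0.0833816 = (1−α)·-0.2244885.
With A = -0.0833816 and B = -0.2244885: α·A = (1−α)·B, so α = B/(A+B) = -0.2244885/-0.3078701 ≈ 0.7292.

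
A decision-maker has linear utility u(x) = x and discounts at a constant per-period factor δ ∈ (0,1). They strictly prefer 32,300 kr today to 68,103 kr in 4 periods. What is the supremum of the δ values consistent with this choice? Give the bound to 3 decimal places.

δ < 0.830

The preference means 32300 > δ^4·68103.
So δ^4 < 32300/68103 = 0.47428; taking the 4th root of both positive sides preserves the inequality.
δ < 0.47428^(1/4) = 0.830.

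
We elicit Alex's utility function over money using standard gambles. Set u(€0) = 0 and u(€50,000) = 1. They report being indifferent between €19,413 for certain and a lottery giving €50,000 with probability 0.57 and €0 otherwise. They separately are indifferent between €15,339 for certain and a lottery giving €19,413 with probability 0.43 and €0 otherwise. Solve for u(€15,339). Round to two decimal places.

0.25

The first gamble pins u(€19,413): it must equal 0.57·1 + 0.43·0 = 0.57.
Then u(€15,339) = 0.43·u(€19,413) + 0.57·u(€0) = 0.43·0.57 + 0.57·0.00 = 0.2451.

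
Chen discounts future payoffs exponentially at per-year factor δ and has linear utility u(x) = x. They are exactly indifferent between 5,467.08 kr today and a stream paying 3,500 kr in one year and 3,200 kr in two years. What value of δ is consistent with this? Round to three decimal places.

δ ≈ 0.870

Present value of the stream is 3500·δ + 3200·δ². Indifference gives 3500δ + 3200δ² = 5467.08.
Rearranged: 3200δ² + 3500δ − 5467.08 = 0.
δ = (−3500 + √(3500² + 4·3200·5467.08)) / (2·3200) = (−3500 + √82228624.00) / 6400 ≈ 0.870.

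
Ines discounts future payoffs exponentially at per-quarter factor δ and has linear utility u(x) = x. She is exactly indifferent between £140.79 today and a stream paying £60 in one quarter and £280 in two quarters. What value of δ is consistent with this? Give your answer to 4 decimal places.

δ ≈ 0.6100

Present value of the stream is 60·δ + 280·δ². Indifference gives 60δ + 280δ² = 140.79.
That is, 280δ² + 60δ − 140.79 = 0, a quadratic in δ.
δ = (−60 + √(60² + 4·280·140.79)) / (2·280) = (−60 + √161284.80) / 560 ≈ 0.6100.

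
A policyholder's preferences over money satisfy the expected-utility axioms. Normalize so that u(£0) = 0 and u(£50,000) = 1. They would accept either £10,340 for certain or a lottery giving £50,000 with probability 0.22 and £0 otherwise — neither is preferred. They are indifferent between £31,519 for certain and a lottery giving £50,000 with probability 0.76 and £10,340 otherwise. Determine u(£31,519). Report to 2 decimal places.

0.81

The first gamble pins u(£10,340): it must equal 0.22·1 + 0.78·0 = 0.22.
The second indifference gives u(£31,519) = 0.76·u(£50,000) + 0.24·u(£10,340) = 0.76·1.00 + 0.24·0.22 = 0.8128.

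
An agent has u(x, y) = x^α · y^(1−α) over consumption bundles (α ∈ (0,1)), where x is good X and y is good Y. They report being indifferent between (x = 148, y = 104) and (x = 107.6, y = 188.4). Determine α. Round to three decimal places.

α ≈ 0.651

The Cobb–Douglas utilities coincide, so 148^α·104^(1−α) = 107.6^α·188.4^(1−α).
(148/107.6)^α = (188.4/104)^(1−α); take logs: α·ln(148/107.6) = (1−α)·ln(188.4/104), i.e. α·0.318792 = (1−α)·0.594176.
With A = 0.318792 and B = 0.594176: α·A = (1−α)·B, so α = B/(A+B) = 0.594176/0.912968 ≈ 0.651.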